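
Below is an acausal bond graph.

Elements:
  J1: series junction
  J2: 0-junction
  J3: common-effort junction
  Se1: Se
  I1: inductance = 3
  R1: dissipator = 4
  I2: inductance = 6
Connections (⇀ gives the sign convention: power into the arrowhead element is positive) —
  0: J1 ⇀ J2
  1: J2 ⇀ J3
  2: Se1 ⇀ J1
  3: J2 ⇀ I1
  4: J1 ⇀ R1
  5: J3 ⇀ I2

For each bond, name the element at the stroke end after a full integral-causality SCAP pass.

#2 stroke at J1  (source Se1 imposes e)
#3 stroke at I1  (I1: I, integral causality)
#5 stroke at I2  (prefer integral on I2)
#1 stroke at J3  (J3: last free bond brings effort in)
#0 stroke at J2  (J2 needs exactly one e-in)
#4 stroke at J1  (common-f at J1 fixed by 0)

β0 →J2
β1 →J3
β2 →J1
β3 →I1
β4 →J1
β5 →I2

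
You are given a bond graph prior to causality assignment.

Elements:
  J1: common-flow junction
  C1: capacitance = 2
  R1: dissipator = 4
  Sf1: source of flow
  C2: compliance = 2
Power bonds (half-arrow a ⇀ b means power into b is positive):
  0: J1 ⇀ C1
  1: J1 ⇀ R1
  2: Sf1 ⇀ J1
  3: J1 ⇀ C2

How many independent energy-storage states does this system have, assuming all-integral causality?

β2 →Sf1  (Sf1 fixes flow; stroke at Sf1)
β0 →J1  (J1: bond 2 brought flow, rest push out)
β1 →J1  (J1: bond 2 brought flow, rest push out)
β3 →J1  (1-jn J1 has f-setter on 2)

2  (C1, C2 all integral)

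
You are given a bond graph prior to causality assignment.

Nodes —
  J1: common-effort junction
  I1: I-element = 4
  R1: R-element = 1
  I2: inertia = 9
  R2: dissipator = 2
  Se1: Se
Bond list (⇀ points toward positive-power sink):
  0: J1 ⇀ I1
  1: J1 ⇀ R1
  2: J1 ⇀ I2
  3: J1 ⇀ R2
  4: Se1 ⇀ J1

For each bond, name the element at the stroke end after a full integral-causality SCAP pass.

b4 stroke at J1  (Se1 (Se) sets effort on bond)
b0 stroke at I1  (common-e at J1 fixed by 4)
b1 stroke at R1  (J1: bond 4 brought effort, rest push out)
b2 stroke at I2  (0-jn J1 has e-setter on 4)
b3 stroke at R2  (0-jn J1 has e-setter on 4)

bond 0 stroke→I1
bond 1 stroke→R1
bond 2 stroke→I2
bond 3 stroke→R2
bond 4 stroke→J1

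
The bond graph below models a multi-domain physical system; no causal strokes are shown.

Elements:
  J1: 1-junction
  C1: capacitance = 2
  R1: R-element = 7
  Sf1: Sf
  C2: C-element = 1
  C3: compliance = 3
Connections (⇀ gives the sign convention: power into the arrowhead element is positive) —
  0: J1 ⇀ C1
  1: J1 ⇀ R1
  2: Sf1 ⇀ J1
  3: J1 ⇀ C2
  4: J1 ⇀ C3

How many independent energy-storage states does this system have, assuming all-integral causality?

β2 stroke→Sf1  (Sf1 (Sf) sets flow on bond)
β0 stroke→J1  (J1: bond 2 brought flow, rest push out)
β1 stroke→J1  (1-jn J1 has f-setter on 2)
β3 stroke→J1  (J1: bond 2 brought flow, rest push out)
β4 stroke→J1  (1-jn J1 has f-setter on 2)

3  (C1, C2, C3 all integral)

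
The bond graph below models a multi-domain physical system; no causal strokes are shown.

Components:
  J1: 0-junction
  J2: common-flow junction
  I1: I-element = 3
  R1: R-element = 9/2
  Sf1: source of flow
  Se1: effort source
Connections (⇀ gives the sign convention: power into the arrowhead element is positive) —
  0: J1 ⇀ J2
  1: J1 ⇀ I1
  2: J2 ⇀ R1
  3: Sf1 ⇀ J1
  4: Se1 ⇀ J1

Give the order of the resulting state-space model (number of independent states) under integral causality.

1  (I1 all integral)

#3 stroke→Sf1  (Sf1: flow source, stroke at near end)
#4 stroke→J1  (Se1: effort source, stroke at far end)
#0 stroke→J2  (0-jn J1 has e-setter on 4)
#1 stroke→I1  (0-jn J1 has e-setter on 4)
#2 stroke→R1  (J2: last free bond brings flow in)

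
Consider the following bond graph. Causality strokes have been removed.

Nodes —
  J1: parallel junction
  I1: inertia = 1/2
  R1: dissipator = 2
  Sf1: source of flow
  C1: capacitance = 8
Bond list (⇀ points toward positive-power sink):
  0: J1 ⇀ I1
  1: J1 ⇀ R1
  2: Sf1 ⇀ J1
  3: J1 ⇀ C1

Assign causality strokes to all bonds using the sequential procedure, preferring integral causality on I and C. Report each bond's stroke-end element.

bond 0 →I1
bond 1 →R1
bond 2 →Sf1
bond 3 →J1

#2 →Sf1  (Sf1: flow source, stroke at near end)
#0 →I1  (I1 integral (f out))
#3 →J1  (C1 integral (e out))
#1 →R1  (common-e at J1 fixed by 3)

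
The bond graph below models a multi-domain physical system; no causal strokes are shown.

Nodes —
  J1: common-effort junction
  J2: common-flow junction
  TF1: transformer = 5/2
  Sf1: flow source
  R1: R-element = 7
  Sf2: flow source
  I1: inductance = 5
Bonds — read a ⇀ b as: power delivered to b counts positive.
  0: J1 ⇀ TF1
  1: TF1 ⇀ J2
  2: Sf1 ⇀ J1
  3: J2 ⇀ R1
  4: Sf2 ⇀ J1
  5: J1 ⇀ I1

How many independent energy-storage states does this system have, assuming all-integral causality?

1  (I1 all integral)

bond 2 →Sf1  (source Sf1 imposes f)
bond 4 →Sf2  (Sf2 (Sf) sets flow on bond)
bond 5 →I1  (I1 integral (f out))
bond 0 →J1  (closing 0-jn rule on J1)
bond 1 →TF1  (TF1 one-in-one-out from 0)
bond 3 →J2  (J2: bond 1 brought flow, rest push out)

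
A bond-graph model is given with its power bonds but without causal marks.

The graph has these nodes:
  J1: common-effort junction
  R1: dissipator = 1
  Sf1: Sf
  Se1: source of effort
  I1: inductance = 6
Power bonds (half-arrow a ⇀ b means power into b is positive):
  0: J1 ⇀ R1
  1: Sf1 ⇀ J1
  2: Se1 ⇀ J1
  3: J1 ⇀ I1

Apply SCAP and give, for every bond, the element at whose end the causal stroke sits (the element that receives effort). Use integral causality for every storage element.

bond 1 →Sf1  (Sf1 (Sf) sets flow on bond)
bond 2 →J1  (source Se1 imposes e)
bond 0 →R1  (J1: bond 2 brought effort, rest push out)
bond 3 →I1  (J1: bond 2 brought effort, rest push out)

bond 0 stroke→R1
bond 1 stroke→Sf1
bond 2 stroke→J1
bond 3 stroke→I1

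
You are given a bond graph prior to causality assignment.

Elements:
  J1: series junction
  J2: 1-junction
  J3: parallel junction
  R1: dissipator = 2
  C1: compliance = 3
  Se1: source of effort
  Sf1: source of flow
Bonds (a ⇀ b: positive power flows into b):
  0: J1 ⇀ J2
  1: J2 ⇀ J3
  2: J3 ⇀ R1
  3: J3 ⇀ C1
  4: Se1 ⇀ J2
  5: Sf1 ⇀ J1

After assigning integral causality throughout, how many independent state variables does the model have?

1  (C1 all integral)

bond 4 →J2  (Se1: effort source, stroke at far end)
bond 5 →Sf1  (Sf1 fixes flow; stroke at Sf1)
bond 0 →J1  (common-f at J1 fixed by 5)
bond 1 →J2  (1-jn J2 has f-setter on 0)
bond 3 →J3  (C1: C, integral causality)
bond 2 →R1  (J3 effort already set via bond 3)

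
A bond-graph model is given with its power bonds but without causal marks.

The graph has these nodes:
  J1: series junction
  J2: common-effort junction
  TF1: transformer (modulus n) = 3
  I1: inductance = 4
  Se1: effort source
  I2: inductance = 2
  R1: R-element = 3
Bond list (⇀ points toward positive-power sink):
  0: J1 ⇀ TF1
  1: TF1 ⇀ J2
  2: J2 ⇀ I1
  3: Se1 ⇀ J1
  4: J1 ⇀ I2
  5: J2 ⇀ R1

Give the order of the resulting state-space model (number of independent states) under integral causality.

β3 →J1  (Se1 (Se) sets effort on bond)
β2 →I1  (I1 outputs flow p/I1)
β4 →I2  (prefer integral on I2)
β0 →J1  (J1: bond 4 brought flow, rest push out)
β1 →TF1  (TF TF1: opposite of bond 0)
β5 →J2  (J2: last free bond brings effort in)

2  (I1, I2 all integral)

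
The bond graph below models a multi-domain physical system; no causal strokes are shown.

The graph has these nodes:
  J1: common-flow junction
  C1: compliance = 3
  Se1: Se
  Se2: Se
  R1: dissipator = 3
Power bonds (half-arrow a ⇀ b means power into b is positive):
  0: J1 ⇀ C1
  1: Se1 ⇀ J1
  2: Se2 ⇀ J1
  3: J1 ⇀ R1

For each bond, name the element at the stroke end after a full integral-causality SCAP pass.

b0 |J1
b1 |J1
b2 |J1
b3 |R1

b1 stroke at J1  (Se1 fixes effort; stroke away)
b2 stroke at J1  (Se2 (Se) sets effort on bond)
b0 stroke at J1  (C1 integral (e out))
b3 stroke at R1  (J1: last free bond brings flow in)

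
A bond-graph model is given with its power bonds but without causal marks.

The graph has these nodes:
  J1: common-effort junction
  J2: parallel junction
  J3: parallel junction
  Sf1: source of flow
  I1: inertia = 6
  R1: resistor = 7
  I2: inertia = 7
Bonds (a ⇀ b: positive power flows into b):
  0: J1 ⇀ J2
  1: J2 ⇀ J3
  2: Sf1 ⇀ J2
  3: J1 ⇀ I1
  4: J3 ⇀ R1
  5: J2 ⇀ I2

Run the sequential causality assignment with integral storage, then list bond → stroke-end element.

β0 stroke at J1
β1 stroke at J2
β2 stroke at Sf1
β3 stroke at I1
β4 stroke at J3
β5 stroke at I2

bond 2 stroke→Sf1  (Sf1 fixes flow; stroke at Sf1)
bond 3 stroke→I1  (prefer integral on I1)
bond 0 stroke→J1  (closing 0-jn rule on J1)
bond 5 stroke→I2  (prefer integral on I2)
bond 1 stroke→J2  (only one effort-in slot at J2)
bond 4 stroke→J3  (J3 needs exactly one e-in)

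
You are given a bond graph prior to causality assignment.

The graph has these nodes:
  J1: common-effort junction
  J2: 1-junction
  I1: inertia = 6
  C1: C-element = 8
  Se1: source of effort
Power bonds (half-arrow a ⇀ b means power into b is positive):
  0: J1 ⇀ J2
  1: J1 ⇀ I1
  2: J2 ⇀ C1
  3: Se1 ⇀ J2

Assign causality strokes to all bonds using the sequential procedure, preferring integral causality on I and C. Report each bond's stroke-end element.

bond 0 stroke at J1
bond 1 stroke at I1
bond 2 stroke at J2
bond 3 stroke at J2

β3 stroke→J2  (Se1: effort source, stroke at far end)
β1 stroke→I1  (I1 outputs flow p/I1)
β0 stroke→J1  (J1: last free bond brings effort in)
β2 stroke→J2  (J2: bond 0 brought flow, rest push out)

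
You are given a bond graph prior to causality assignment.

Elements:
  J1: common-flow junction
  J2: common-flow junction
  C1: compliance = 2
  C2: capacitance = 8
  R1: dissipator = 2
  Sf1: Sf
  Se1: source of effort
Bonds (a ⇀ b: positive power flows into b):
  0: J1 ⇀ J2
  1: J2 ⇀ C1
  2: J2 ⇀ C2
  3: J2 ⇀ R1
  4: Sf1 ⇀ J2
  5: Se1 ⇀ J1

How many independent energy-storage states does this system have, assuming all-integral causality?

2  (C1, C2 all integral)

bond 4 |Sf1  (Sf1 (Sf) sets flow on bond)
bond 5 |J1  (Se1: effort source, stroke at far end)
bond 0 |J2  (closing 1-jn rule on J1)
bond 1 |J2  (J2: bond 4 brought flow, rest push out)
bond 2 |J2  (J2: bond 4 brought flow, rest push out)
bond 3 |J2  (common-f at J2 fixed by 4)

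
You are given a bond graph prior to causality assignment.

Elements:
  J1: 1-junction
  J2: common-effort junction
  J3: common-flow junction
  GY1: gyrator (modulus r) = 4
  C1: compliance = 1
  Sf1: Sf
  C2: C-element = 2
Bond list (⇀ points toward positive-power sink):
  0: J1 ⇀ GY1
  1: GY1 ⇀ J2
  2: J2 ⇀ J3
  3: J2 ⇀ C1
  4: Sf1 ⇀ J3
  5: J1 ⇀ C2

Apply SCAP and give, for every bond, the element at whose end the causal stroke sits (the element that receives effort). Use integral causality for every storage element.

#0 |GY1
#1 |GY1
#2 |J3
#3 |J2
#4 |Sf1
#5 |J1

β4 stroke at Sf1  (Sf1 fixes flow; stroke at Sf1)
β2 stroke at J3  (1-jn J3 has f-setter on 4)
β3 stroke at J2  (prefer integral on C1)
β1 stroke at GY1  (J2: bond 3 brought effort, rest push out)
β0 stroke at GY1  (GY1: gyrator matches bond 1)
β5 stroke at J1  (common-f at J1 fixed by 0)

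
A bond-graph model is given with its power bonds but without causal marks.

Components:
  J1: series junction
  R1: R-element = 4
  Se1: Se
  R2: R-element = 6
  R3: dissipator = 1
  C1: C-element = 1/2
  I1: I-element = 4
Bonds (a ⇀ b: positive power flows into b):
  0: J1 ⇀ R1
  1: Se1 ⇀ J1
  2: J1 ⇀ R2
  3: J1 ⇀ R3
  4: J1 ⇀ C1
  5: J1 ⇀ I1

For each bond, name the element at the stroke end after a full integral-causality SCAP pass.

bond 1 stroke at J1  (Se1: effort source, stroke at far end)
bond 4 stroke at J1  (C1: C, integral causality)
bond 5 stroke at I1  (I1: I, integral causality)
bond 0 stroke at J1  (common-f at J1 fixed by 5)
bond 2 stroke at J1  (J1: bond 5 brought flow, rest push out)
bond 3 stroke at J1  (J1: bond 5 brought flow, rest push out)

β0 stroke at J1
β1 stroke at J1
β2 stroke at J1
β3 stroke at J1
β4 stroke at J1
β5 stroke at I1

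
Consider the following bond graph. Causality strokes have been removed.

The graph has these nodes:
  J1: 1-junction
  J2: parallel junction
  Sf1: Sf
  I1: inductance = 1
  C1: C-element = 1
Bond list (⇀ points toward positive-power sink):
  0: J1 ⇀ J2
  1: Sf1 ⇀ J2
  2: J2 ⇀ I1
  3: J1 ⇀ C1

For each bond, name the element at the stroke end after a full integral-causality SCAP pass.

b0 →J2
b1 →Sf1
b2 →I1
b3 →J1

#1 stroke at Sf1  (source Sf1 imposes f)
#2 stroke at I1  (prefer integral on I1)
#0 stroke at J2  (only one effort-in slot at J2)
#3 stroke at J1  (1-jn J1 has f-setter on 0)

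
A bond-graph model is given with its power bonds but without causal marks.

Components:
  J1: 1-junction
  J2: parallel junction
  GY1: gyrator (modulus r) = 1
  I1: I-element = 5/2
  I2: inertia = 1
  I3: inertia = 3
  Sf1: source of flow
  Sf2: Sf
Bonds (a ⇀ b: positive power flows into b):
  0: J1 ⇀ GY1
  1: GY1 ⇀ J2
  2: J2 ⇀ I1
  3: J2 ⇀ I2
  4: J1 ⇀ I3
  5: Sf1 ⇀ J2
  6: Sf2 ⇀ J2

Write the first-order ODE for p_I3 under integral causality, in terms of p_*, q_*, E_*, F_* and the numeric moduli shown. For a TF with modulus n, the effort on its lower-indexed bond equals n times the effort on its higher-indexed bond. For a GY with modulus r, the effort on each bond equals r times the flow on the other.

dp_I3/dt = F_Sf1 + F_Sf2 - 2*p_I1/5 - p_I2

bond 5 |Sf1  (Sf1 fixes flow; stroke at Sf1)
bond 6 |Sf2  (Sf2: flow source, stroke at near end)
bond 2 |I1  (I1 outputs flow p/I1)
bond 3 |I2  (I2 integral (f out))
bond 1 |J2  (J2: last free bond brings effort in)
bond 0 |J1  (GY1: gyrator matches bond 1)
bond 4 |I3  (J1: last free bond brings flow in)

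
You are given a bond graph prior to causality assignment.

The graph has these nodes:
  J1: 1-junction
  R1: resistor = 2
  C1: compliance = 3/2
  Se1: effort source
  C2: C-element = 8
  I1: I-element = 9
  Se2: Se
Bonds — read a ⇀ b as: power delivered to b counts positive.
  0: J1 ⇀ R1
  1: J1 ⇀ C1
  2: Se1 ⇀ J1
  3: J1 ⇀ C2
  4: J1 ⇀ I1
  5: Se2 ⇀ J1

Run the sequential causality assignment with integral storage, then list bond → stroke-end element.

b2 stroke at J1  (Se1 fixes effort; stroke away)
b5 stroke at J1  (Se2 (Se) sets effort on bond)
b1 stroke at J1  (C1 outputs effort q/C1)
b3 stroke at J1  (C2 outputs effort q/C2)
b4 stroke at I1  (I1 outputs flow p/I1)
b0 stroke at J1  (common-f at J1 fixed by 4)

β0 stroke at J1
β1 stroke at J1
β2 stroke at J1
β3 stroke at J1
β4 stroke at I1
β5 stroke at J1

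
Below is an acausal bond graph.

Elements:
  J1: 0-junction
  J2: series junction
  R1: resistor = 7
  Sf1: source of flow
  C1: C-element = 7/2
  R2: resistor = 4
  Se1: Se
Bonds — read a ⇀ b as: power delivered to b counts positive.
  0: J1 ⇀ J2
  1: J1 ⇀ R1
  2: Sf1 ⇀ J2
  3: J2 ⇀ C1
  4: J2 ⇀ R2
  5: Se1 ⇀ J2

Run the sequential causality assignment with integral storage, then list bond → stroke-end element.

bond 2 |Sf1  (Sf1 (Sf) sets flow on bond)
bond 5 |J2  (source Se1 imposes e)
bond 0 |J2  (1-jn J2 has f-setter on 2)
bond 3 |J2  (J2: bond 2 brought flow, rest push out)
bond 4 |J2  (1-jn J2 has f-setter on 2)
bond 1 |J1  (J1 needs exactly one e-in)

b0 |J2
b1 |J1
b2 |Sf1
b3 |J2
b4 |J2
b5 |J2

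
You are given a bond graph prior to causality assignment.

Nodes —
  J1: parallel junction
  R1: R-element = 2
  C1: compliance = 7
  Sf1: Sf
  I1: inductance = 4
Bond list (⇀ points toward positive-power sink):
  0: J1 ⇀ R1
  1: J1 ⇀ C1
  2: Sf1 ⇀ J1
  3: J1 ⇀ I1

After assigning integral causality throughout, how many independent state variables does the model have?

2  (C1, I1 all integral)

b2 stroke at Sf1  (Sf1 (Sf) sets flow on bond)
b1 stroke at J1  (C1 outputs effort q/C1)
b0 stroke at R1  (J1 effort already set via bond 1)
b3 stroke at I1  (J1 effort already set via bond 1)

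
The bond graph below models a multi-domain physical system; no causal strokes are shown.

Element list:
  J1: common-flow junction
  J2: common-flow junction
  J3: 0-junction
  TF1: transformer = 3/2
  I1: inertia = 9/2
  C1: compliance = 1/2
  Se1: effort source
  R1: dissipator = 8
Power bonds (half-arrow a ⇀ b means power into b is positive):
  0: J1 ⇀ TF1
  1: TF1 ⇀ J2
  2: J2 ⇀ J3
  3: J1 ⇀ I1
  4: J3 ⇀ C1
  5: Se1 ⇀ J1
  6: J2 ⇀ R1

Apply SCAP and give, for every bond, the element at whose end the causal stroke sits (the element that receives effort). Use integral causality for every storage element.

β5 →J1  (Se1 fixes effort; stroke away)
β3 →I1  (I1: I, integral causality)
β0 →J1  (common-f at J1 fixed by 3)
β1 →TF1  (TF TF1: opposite of bond 0)
β2 →J2  (1-jn J2 has f-setter on 1)
β6 →J2  (1-jn J2 has f-setter on 1)
β4 →J3  (J3 needs exactly one e-in)

bond 0 |J1
bond 1 |TF1
bond 2 |J2
bond 3 |I1
bond 4 |J3
bond 5 |J1
bond 6 |J2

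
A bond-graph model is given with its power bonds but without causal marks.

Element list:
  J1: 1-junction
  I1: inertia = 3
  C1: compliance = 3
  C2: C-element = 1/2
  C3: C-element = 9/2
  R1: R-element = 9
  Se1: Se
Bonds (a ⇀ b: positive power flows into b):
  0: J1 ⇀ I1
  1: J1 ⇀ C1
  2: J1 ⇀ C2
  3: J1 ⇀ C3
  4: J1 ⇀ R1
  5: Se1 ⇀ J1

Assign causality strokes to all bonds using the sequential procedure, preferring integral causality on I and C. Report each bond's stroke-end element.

β0 |I1
β1 |J1
β2 |J1
β3 |J1
β4 |J1
β5 |J1

bond 5 stroke→J1  (Se1: effort source, stroke at far end)
bond 0 stroke→I1  (I1 outputs flow p/I1)
bond 1 stroke→J1  (1-jn J1 has f-setter on 0)
bond 2 stroke→J1  (J1: bond 0 brought flow, rest push out)
bond 3 stroke→J1  (common-f at J1 fixed by 0)
bond 4 stroke→J1  (1-jn J1 has f-setter on 0)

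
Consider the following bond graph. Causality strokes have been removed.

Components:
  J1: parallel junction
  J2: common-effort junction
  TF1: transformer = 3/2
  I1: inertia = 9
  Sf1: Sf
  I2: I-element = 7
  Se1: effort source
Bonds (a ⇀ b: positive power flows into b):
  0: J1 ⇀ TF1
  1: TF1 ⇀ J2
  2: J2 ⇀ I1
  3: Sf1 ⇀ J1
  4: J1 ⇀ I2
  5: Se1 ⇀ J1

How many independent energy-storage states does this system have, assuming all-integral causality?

β3 stroke at Sf1  (source Sf1 imposes f)
β5 stroke at J1  (source Se1 imposes e)
β0 stroke at TF1  (J1 effort already set via bond 5)
β4 stroke at I2  (J1 effort already set via bond 5)
β1 stroke at J2  (TF1 one-in-one-out from 0)
β2 stroke at I1  (J2: bond 1 brought effort, rest push out)

2  (I1, I2 all integral)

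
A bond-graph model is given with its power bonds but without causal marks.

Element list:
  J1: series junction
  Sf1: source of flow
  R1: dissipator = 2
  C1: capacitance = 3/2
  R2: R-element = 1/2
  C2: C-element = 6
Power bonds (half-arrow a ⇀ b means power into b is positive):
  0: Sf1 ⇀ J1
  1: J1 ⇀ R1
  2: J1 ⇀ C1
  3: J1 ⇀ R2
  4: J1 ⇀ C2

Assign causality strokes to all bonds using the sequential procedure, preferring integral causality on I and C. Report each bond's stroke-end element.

β0 stroke at Sf1
β1 stroke at J1
β2 stroke at J1
β3 stroke at J1
β4 stroke at J1

#0 stroke at Sf1  (Sf1: flow source, stroke at near end)
#1 stroke at J1  (J1: bond 0 brought flow, rest push out)
#2 stroke at J1  (1-jn J1 has f-setter on 0)
#3 stroke at J1  (1-jn J1 has f-setter on 0)
#4 stroke at J1  (J1: bond 0 brought flow, rest push out)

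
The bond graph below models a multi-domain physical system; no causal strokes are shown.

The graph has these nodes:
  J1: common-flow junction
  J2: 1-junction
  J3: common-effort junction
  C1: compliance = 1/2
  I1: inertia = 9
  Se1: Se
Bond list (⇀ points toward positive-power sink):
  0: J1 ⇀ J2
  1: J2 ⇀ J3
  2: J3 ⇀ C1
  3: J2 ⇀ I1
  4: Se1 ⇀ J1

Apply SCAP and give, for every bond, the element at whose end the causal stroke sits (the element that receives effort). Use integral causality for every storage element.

bond 0 |J2
bond 1 |J2
bond 2 |J3
bond 3 |I1
bond 4 |J1

#4 |J1  (Se1 fixes effort; stroke away)
#0 |J2  (J1: last free bond brings flow in)
#2 |J3  (C1 integral (e out))
#1 |J2  (J3 effort already set via bond 2)
#3 |I1  (J2 needs exactly one f-in)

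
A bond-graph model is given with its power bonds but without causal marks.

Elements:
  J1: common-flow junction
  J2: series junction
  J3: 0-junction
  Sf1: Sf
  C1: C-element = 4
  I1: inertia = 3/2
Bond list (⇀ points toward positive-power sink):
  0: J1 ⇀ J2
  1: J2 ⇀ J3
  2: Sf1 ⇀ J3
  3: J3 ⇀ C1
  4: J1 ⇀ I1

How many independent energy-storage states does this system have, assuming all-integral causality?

bond 2 |Sf1  (Sf1: flow source, stroke at near end)
bond 3 |J3  (prefer integral on C1)
bond 1 |J2  (J3 effort already set via bond 3)
bond 0 |J1  (closing 1-jn rule on J2)
bond 4 |I1  (J1 needs exactly one f-in)

2  (C1, I1 all integral)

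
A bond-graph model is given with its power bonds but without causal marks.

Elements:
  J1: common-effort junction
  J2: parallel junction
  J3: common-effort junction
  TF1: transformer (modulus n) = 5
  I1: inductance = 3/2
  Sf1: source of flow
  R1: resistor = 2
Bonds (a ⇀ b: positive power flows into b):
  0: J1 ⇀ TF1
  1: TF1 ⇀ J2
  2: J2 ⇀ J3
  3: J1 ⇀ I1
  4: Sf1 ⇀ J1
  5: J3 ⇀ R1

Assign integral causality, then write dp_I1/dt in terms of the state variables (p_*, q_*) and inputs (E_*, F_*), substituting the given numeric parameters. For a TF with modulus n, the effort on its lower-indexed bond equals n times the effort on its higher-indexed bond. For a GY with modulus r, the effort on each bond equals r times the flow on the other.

dp_I1/dt = 50*F_Sf1 - 100*p_I1/3

bond 4 stroke→Sf1  (source Sf1 imposes f)
bond 3 stroke→I1  (I1: I, integral causality)
bond 0 stroke→J1  (closing 0-jn rule on J1)
bond 1 stroke→TF1  (TF1 one-in-one-out from 0)
bond 2 stroke→J2  (J2: last free bond brings effort in)
bond 5 stroke→J3  (J3 needs exactly one e-in)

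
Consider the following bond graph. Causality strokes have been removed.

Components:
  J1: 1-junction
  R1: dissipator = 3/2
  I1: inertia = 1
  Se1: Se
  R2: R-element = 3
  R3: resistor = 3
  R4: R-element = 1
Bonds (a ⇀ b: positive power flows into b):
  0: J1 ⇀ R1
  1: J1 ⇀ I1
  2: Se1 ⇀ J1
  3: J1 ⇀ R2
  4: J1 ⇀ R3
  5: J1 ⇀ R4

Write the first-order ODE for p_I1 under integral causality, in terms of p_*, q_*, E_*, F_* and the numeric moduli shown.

dp_I1/dt = E_Se1 - 17*p_I1/2

β2 |J1  (source Se1 imposes e)
β1 |I1  (I1 integral (f out))
β0 |J1  (1-jn J1 has f-setter on 1)
β3 |J1  (J1: bond 1 brought flow, rest push out)
β4 |J1  (1-jn J1 has f-setter on 1)
β5 |J1  (J1 flow already set via bond 1)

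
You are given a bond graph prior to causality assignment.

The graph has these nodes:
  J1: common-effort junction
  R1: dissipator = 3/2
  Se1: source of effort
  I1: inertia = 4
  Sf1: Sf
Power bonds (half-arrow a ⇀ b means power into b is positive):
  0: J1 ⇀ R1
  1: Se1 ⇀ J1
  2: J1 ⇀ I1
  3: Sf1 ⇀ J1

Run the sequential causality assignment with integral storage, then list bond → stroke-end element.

bond 1 →J1  (Se1: effort source, stroke at far end)
bond 3 →Sf1  (Sf1: flow source, stroke at near end)
bond 0 →R1  (J1 effort already set via bond 1)
bond 2 →I1  (0-jn J1 has e-setter on 1)

b0 |R1
b1 |J1
b2 |I1
b3 |Sf1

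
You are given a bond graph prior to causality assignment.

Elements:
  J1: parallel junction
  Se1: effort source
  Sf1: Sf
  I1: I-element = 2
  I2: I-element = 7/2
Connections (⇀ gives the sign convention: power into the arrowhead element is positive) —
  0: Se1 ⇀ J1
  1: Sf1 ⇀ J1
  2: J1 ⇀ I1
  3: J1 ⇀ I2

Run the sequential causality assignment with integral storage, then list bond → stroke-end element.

#0 stroke at J1
#1 stroke at Sf1
#2 stroke at I1
#3 stroke at I2

bond 0 stroke at J1  (Se1: effort source, stroke at far end)
bond 1 stroke at Sf1  (Sf1 fixes flow; stroke at Sf1)
bond 2 stroke at I1  (common-e at J1 fixed by 0)
bond 3 stroke at I2  (J1 effort already set via bond 0)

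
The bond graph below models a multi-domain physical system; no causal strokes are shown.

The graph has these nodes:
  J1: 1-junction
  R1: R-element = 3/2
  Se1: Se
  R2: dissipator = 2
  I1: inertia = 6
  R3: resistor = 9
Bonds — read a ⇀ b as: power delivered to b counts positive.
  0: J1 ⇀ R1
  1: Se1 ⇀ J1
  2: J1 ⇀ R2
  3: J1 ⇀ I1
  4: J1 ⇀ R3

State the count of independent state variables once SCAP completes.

1  (I1 all integral)

β1 stroke at J1  (Se1 fixes effort; stroke away)
β3 stroke at I1  (I1: I, integral causality)
β0 stroke at J1  (1-jn J1 has f-setter on 3)
β2 stroke at J1  (common-f at J1 fixed by 3)
β4 stroke at J1  (J1 flow already set via bond 3)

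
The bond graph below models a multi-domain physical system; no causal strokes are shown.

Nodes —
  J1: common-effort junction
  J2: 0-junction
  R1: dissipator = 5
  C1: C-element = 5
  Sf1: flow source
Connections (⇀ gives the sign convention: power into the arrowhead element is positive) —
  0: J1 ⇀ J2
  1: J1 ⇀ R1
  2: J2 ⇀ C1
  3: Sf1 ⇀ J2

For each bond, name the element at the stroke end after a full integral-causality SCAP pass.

#3 |Sf1  (Sf1 fixes flow; stroke at Sf1)
#2 |J2  (C1 outputs effort q/C1)
#0 |J1  (0-jn J2 has e-setter on 2)
#1 |R1  (J1: bond 0 brought effort, rest push out)

bond 0 |J1
bond 1 |R1
bond 2 |J2
bond 3 |Sf1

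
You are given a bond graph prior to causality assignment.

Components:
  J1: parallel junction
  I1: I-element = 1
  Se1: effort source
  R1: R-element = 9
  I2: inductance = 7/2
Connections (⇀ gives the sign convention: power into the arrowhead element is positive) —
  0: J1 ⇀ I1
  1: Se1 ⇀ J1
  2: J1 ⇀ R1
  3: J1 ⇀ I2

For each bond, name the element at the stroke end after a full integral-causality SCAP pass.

bond 0 →I1
bond 1 →J1
bond 2 →R1
bond 3 →I2

β1 stroke at J1  (Se1: effort source, stroke at far end)
β0 stroke at I1  (J1 effort already set via bond 1)
β2 stroke at R1  (0-jn J1 has e-setter on 1)
β3 stroke at I2  (J1: bond 1 brought effort, rest push out)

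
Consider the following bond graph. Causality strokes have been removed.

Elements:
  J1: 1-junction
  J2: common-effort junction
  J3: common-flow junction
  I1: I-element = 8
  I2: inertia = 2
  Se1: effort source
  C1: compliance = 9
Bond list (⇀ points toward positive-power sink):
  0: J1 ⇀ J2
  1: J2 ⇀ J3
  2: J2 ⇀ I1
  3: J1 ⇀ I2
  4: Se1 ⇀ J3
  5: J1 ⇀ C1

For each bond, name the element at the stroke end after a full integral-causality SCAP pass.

β0 |J1
β1 |J2
β2 |I1
β3 |I2
β4 |J3
β5 |J1

bond 4 stroke at J3  (Se1 fixes effort; stroke away)
bond 1 stroke at J2  (closing 1-jn rule on J3)
bond 0 stroke at J1  (0-jn J2 has e-setter on 1)
bond 2 stroke at I1  (common-e at J2 fixed by 1)
bond 3 stroke at I2  (I2 integral (f out))
bond 5 stroke at J1  (J1 flow already set via bond 3)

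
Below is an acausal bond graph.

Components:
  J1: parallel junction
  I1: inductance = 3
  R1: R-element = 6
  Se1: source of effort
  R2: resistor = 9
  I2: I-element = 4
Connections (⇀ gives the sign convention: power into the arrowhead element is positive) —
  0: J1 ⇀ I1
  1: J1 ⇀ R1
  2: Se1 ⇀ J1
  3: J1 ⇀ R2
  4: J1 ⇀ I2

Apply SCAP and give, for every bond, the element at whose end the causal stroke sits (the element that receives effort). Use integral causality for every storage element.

bond 0 stroke→I1
bond 1 stroke→R1
bond 2 stroke→J1
bond 3 stroke→R2
bond 4 stroke→I2

b2 |J1  (Se1 (Se) sets effort on bond)
b0 |I1  (common-e at J1 fixed by 2)
b1 |R1  (J1: bond 2 brought effort, rest push out)
b3 |R2  (common-e at J1 fixed by 2)
b4 |I2  (J1: bond 2 brought effort, rest push out)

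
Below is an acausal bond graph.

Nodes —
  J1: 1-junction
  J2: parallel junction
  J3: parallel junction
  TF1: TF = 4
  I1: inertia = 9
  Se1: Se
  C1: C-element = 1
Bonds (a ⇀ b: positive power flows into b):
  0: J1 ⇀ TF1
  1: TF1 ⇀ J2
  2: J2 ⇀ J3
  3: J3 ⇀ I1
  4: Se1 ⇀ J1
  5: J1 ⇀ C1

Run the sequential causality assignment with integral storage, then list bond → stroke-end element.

#0 stroke at TF1
#1 stroke at J2
#2 stroke at J3
#3 stroke at I1
#4 stroke at J1
#5 stroke at J1

b4 stroke→J1  (Se1 fixes effort; stroke away)
b3 stroke→I1  (I1: I, integral causality)
b2 stroke→J3  (J3: last free bond brings effort in)
b1 stroke→J2  (J2: last free bond brings effort in)
b0 stroke→TF1  (TF TF1: opposite of bond 1)
b5 stroke→J1  (J1 flow already set via bond 0)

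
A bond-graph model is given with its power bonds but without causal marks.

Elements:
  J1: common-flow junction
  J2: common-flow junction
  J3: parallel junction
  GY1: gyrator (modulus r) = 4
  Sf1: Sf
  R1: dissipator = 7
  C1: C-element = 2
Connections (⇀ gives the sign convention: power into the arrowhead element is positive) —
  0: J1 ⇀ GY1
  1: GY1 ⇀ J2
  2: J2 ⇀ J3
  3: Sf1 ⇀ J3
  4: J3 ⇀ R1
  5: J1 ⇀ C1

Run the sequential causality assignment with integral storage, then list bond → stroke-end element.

bond 0 |GY1
bond 1 |GY1
bond 2 |J2
bond 3 |Sf1
bond 4 |J3
bond 5 |J1

bond 3 stroke→Sf1  (Sf1: flow source, stroke at near end)
bond 5 stroke→J1  (C1 outputs effort q/C1)
bond 0 stroke→GY1  (J1: last free bond brings flow in)
bond 1 stroke→GY1  (GY1: gyrator matches bond 0)
bond 2 stroke→J2  (common-f at J2 fixed by 1)
bond 4 stroke→J3  (closing 0-jn rule on J3)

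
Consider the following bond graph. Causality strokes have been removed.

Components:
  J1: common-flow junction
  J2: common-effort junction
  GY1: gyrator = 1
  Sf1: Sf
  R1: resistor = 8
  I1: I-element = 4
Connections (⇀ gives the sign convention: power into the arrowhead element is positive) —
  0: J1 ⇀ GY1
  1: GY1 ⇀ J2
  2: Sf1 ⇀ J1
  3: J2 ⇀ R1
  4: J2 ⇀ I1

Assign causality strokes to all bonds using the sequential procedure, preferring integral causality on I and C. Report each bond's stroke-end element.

bond 0 stroke→J1
bond 1 stroke→J2
bond 2 stroke→Sf1
bond 3 stroke→R1
bond 4 stroke→I1

b2 stroke at Sf1  (source Sf1 imposes f)
b0 stroke at J1  (J1: bond 2 brought flow, rest push out)
b1 stroke at J2  (GY GY1: same side as bond 0)
b3 stroke at R1  (common-e at J2 fixed by 1)
b4 stroke at I1  (common-e at J2 fixed by 1)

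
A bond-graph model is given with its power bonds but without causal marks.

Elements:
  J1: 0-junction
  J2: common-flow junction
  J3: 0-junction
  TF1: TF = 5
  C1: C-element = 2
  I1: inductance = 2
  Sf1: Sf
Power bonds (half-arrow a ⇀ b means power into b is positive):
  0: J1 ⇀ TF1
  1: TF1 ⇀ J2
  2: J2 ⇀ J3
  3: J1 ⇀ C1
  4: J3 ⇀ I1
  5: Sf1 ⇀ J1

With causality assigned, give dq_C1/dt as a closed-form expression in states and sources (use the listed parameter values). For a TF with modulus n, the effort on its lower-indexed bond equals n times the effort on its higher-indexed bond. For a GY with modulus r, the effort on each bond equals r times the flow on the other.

dq_C1/dt = F_Sf1 - p_I1/10

β5 |Sf1  (source Sf1 imposes f)
β3 |J1  (prefer integral on C1)
β0 |TF1  (common-e at J1 fixed by 3)
β1 |J2  (TF1: transformer flips bond 0)
β2 |J3  (closing 1-jn rule on J2)
β4 |I1  (0-jn J3 has e-setter on 2)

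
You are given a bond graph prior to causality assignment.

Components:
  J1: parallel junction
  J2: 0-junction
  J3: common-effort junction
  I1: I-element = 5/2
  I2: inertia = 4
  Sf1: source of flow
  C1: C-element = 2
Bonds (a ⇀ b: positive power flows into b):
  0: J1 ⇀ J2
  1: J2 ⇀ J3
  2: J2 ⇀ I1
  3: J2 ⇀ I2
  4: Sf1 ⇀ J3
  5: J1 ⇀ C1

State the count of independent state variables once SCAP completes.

b4 stroke at Sf1  (Sf1: flow source, stroke at near end)
b1 stroke at J3  (J3: last free bond brings effort in)
b2 stroke at I1  (I1 outputs flow p/I1)
b3 stroke at I2  (prefer integral on I2)
b0 stroke at J2  (closing 0-jn rule on J2)
b5 stroke at J1  (J1: last free bond brings effort in)

3  (C1, I1, I2 all integral)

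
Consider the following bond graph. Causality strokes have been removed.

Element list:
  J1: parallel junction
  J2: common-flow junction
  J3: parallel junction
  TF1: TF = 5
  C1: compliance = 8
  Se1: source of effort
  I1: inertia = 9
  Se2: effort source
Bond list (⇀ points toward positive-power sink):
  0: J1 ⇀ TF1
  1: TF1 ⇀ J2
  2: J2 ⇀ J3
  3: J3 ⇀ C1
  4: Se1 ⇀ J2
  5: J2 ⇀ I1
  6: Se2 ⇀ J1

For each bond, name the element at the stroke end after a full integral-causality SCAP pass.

b4 →J2  (Se1: effort source, stroke at far end)
b6 →J1  (source Se2 imposes e)
b0 →TF1  (J1: bond 6 brought effort, rest push out)
b1 →J2  (TF1 one-in-one-out from 0)
b3 →J3  (prefer integral on C1)
b2 →J2  (common-e at J3 fixed by 3)
b5 →I1  (J2 needs exactly one f-in)

#0 |TF1
#1 |J2
#2 |J2
#3 |J3
#4 |J2
#5 |I1
#6 |J1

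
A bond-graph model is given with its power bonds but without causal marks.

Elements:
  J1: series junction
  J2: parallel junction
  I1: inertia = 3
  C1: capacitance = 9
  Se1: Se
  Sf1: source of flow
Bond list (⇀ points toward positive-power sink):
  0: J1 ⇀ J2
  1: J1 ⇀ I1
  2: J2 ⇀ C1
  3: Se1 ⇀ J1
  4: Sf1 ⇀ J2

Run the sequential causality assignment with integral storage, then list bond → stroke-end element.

b3 stroke→J1  (Se1 fixes effort; stroke away)
b4 stroke→Sf1  (Sf1 fixes flow; stroke at Sf1)
b1 stroke→I1  (I1 integral (f out))
b0 stroke→J1  (J1: bond 1 brought flow, rest push out)
b2 stroke→J2  (closing 0-jn rule on J2)

#0 stroke→J1
#1 stroke→I1
#2 stroke→J2
#3 stroke→J1
#4 stroke→Sf1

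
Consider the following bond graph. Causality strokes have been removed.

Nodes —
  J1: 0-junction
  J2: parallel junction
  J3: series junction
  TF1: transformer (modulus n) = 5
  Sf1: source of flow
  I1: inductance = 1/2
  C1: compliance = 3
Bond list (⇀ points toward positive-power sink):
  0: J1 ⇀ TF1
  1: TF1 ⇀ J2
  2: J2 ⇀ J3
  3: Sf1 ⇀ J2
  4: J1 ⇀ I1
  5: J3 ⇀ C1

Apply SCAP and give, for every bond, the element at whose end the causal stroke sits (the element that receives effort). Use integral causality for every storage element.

β3 stroke→Sf1  (Sf1 fixes flow; stroke at Sf1)
β4 stroke→I1  (I1: I, integral causality)
β0 stroke→J1  (only one effort-in slot at J1)
β1 stroke→TF1  (TF1: transformer flips bond 0)
β2 stroke→J2  (J2 needs exactly one e-in)
β5 stroke→J3  (common-f at J3 fixed by 2)

β0 →J1
β1 →TF1
β2 →J2
β3 →Sf1
β4 →I1
β5 →J3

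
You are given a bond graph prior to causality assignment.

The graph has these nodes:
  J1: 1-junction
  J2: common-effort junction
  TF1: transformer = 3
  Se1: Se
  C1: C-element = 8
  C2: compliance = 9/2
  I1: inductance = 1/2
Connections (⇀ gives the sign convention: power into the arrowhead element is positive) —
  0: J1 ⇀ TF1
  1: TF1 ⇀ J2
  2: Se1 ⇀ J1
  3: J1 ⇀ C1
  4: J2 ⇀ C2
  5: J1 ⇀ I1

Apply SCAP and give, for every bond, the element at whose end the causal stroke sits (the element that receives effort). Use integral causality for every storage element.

β0 |J1
β1 |TF1
β2 |J1
β3 |J1
β4 |J2
β5 |I1

#2 →J1  (Se1: effort source, stroke at far end)
#3 →J1  (C1 integral (e out))
#4 →J2  (C2 integral (e out))
#1 →TF1  (J2: bond 4 brought effort, rest push out)
#0 →J1  (TF1 one-in-one-out from 1)
#5 →I1  (J1: last free bond brings flow in)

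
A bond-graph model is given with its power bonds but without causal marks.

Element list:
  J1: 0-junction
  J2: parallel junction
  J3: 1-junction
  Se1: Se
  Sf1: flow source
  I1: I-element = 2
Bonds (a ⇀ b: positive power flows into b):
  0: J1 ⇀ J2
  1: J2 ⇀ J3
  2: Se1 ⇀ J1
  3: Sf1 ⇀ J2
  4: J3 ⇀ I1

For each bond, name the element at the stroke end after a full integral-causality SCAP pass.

b0 |J2
b1 |J3
b2 |J1
b3 |Sf1
b4 |I1

β2 |J1  (Se1 (Se) sets effort on bond)
β3 |Sf1  (Sf1 (Sf) sets flow on bond)
β0 |J2  (J1: bond 2 brought effort, rest push out)
β1 |J3  (J2 effort already set via bond 0)
β4 |I1  (only one flow-in slot at J3)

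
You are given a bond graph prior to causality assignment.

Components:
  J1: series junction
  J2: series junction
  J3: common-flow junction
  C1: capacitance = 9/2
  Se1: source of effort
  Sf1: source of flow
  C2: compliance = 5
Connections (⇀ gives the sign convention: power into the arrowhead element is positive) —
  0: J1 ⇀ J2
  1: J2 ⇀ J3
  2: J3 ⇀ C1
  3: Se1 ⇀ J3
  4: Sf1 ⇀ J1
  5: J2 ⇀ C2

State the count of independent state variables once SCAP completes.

2  (C1, C2 all integral)

bond 3 stroke at J3  (Se1 (Se) sets effort on bond)
bond 4 stroke at Sf1  (source Sf1 imposes f)
bond 0 stroke at J1  (J1 flow already set via bond 4)
bond 1 stroke at J2  (1-jn J2 has f-setter on 0)
bond 5 stroke at J2  (common-f at J2 fixed by 0)
bond 2 stroke at J3  (1-jn J3 has f-setter on 1)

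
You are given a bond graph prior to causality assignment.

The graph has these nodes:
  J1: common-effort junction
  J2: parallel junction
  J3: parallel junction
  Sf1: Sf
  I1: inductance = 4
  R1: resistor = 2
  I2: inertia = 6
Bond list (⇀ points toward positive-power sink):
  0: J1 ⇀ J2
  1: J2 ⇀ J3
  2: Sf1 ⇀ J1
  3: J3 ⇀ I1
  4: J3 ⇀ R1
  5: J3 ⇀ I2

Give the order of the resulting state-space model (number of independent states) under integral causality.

b2 stroke at Sf1  (source Sf1 imposes f)
b0 stroke at J1  (only one effort-in slot at J1)
b1 stroke at J2  (J2 needs exactly one e-in)
b3 stroke at I1  (I1 outputs flow p/I1)
b5 stroke at I2  (I2 outputs flow p/I2)
b4 stroke at J3  (J3: last free bond brings effort in)

2  (I1, I2 all integral)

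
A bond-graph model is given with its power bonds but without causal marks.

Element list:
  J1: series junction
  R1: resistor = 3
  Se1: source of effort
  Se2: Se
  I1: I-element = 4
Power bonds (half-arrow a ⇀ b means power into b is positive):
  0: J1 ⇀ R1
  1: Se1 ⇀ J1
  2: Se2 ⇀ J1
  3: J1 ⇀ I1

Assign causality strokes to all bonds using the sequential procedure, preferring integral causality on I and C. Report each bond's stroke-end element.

bond 1 stroke at J1  (Se1 (Se) sets effort on bond)
bond 2 stroke at J1  (Se2: effort source, stroke at far end)
bond 3 stroke at I1  (prefer integral on I1)
bond 0 stroke at J1  (1-jn J1 has f-setter on 3)

#0 stroke→J1
#1 stroke→J1
#2 stroke→J1
#3 stroke→I1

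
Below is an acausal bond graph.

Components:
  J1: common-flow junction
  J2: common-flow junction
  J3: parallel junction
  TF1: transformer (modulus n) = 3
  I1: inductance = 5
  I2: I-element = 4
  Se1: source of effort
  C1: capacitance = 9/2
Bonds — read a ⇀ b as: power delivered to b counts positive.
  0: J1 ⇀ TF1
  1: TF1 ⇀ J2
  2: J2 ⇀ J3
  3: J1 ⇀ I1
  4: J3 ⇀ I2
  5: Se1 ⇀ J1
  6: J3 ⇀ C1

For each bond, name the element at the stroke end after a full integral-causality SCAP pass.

bond 5 |J1  (Se1 (Se) sets effort on bond)
bond 3 |I1  (I1: I, integral causality)
bond 0 |J1  (1-jn J1 has f-setter on 3)
bond 1 |TF1  (TF1: transformer flips bond 0)
bond 2 |J2  (J2 flow already set via bond 1)
bond 4 |I2  (I2 integral (f out))
bond 6 |J3  (closing 0-jn rule on J3)

b0 stroke→J1
b1 stroke→TF1
b2 stroke→J2
b3 stroke→I1
b4 stroke→I2
b5 stroke→J1
b6 stroke→J3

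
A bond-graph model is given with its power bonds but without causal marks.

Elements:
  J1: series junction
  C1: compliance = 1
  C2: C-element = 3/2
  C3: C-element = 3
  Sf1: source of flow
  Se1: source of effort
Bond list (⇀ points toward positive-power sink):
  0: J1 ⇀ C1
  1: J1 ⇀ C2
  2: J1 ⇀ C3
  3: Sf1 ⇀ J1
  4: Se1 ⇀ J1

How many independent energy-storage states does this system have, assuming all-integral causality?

#3 →Sf1  (Sf1 fixes flow; stroke at Sf1)
#4 →J1  (Se1 (Se) sets effort on bond)
#0 →J1  (J1 flow already set via bond 3)
#1 →J1  (J1 flow already set via bond 3)
#2 →J1  (common-f at J1 fixed by 3)

3  (C1, C2, C3 all integral)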